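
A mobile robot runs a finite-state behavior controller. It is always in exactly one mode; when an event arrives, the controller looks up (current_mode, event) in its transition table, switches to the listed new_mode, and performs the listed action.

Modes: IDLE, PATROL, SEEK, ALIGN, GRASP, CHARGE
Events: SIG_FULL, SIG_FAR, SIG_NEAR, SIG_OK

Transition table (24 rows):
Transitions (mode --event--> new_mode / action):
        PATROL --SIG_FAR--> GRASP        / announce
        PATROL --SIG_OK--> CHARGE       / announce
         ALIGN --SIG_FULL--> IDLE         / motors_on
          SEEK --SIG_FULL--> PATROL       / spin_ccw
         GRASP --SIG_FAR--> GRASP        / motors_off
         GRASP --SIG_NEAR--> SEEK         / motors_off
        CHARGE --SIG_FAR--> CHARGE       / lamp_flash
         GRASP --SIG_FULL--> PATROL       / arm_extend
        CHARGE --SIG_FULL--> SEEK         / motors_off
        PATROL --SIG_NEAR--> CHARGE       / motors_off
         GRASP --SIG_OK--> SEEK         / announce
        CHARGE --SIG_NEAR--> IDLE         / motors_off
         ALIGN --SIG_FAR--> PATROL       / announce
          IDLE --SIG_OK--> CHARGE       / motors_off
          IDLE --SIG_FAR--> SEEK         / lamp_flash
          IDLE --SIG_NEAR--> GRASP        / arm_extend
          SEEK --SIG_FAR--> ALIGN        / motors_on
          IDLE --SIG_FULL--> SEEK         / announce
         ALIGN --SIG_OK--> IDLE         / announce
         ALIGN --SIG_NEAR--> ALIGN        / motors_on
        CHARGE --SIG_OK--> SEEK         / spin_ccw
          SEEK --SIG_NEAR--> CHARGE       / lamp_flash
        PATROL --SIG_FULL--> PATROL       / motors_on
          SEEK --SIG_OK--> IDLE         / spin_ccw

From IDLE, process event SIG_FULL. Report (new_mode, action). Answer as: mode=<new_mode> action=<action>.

current mode = IDLE; filter table to that mode:
  (IDLE, SIG_OK) → (CHARGE, motors_off)
  (IDLE, SIG_FAR) → (SEEK, lamp_flash)
  (IDLE, SIG_NEAR) → (GRASP, arm_extend)
  (IDLE, SIG_FULL) → (SEEK, announce)  ← event matches
event = SIG_FULL selects (SEEK, announce)

mode=SEEK action=announce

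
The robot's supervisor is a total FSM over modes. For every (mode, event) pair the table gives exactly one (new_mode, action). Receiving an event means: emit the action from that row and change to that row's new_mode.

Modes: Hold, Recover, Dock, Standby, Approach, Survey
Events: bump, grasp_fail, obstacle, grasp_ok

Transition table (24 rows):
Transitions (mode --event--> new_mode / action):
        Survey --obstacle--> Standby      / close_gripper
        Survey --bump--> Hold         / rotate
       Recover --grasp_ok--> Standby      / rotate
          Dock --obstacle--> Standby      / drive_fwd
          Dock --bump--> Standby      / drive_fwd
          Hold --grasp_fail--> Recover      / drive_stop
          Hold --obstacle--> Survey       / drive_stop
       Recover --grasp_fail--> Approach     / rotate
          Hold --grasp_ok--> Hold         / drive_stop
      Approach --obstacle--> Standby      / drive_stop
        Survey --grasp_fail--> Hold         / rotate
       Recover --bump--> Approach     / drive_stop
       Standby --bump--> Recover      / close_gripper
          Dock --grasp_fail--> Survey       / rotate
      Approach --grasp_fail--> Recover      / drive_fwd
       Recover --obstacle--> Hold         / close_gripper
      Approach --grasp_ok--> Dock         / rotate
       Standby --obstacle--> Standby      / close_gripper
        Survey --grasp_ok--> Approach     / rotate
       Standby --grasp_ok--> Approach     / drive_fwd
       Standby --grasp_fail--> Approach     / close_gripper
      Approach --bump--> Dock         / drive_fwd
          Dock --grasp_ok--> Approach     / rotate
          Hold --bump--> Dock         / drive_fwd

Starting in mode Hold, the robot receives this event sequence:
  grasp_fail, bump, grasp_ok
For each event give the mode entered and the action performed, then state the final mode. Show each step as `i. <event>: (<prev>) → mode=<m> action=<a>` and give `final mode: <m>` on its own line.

final mode: Dock

1. grasp_fail: (Hold) → mode=Recover action=drive_stop
2. bump: (Recover) → mode=Approach action=drive_stop
3. grasp_ok: (Approach) → mode=Dock action=rotate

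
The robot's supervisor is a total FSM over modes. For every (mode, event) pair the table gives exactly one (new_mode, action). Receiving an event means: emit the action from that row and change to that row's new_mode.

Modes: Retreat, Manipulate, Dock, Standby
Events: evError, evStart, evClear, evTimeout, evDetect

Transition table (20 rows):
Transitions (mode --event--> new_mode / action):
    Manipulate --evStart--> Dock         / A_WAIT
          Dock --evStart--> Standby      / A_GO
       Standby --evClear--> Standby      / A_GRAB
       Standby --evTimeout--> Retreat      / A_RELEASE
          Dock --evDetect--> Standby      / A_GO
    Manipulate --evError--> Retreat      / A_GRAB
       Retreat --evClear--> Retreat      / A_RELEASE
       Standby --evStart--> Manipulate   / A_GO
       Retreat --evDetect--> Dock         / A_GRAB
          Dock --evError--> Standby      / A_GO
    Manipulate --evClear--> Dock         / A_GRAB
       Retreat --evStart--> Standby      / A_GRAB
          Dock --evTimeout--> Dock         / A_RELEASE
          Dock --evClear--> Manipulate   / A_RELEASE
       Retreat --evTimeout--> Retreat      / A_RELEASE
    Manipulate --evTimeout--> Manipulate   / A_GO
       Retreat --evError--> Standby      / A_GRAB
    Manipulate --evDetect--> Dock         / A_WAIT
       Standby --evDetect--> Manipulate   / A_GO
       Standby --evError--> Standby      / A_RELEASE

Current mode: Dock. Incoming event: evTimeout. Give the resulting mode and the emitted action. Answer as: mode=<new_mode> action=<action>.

mode=Dock action=A_RELEASE

current mode = Dock; filter table to that mode:
  (Dock, evStart) → (Standby, A_GO)
  (Dock, evDetect) → (Standby, A_GO)
  (Dock, evError) → (Standby, A_GO)
  (Dock, evTimeout) → (Dock, A_RELEASE)  ← event matches
  (Dock, evClear) → (Manipulate, A_RELEASE)
event = evTimeout selects (Dock, A_RELEASE)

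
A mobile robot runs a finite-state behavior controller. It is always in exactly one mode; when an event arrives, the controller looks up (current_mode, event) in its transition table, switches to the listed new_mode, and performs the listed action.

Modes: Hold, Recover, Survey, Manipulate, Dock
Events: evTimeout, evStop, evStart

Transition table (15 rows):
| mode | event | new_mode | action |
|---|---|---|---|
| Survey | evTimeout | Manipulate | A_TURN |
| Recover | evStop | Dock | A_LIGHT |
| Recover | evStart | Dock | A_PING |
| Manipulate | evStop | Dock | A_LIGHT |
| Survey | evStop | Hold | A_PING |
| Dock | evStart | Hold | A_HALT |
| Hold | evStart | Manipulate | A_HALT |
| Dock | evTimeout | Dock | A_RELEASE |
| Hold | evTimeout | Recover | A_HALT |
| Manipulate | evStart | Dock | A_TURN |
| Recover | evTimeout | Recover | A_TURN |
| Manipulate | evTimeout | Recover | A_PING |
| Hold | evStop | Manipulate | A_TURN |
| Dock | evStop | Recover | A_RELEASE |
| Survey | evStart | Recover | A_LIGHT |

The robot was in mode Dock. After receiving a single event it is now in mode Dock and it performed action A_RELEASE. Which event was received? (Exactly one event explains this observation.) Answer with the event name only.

try evTimeout: (Dock, evTimeout) → (Dock, A_RELEASE)  ← matches
try evStop: (Dock, evStop) → (Recover, A_RELEASE)
try evStart: (Dock, evStart) → (Hold, A_HALT)

evTimeout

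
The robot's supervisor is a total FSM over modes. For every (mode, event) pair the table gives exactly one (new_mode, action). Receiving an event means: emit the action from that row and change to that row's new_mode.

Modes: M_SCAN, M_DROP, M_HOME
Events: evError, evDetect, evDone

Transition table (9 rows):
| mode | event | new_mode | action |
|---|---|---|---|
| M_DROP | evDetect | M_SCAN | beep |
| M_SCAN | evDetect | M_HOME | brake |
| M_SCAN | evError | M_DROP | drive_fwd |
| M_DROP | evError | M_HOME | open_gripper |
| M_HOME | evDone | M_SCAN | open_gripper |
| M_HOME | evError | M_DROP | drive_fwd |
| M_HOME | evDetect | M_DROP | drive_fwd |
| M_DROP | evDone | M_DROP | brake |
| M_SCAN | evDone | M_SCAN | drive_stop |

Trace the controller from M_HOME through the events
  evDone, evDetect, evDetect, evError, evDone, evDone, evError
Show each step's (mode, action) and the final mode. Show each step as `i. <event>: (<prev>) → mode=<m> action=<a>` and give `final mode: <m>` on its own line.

final mode: M_DROP

1. evDone: (M_HOME) → mode=M_SCAN action=open_gripper
2. evDetect: (M_SCAN) → mode=M_HOME action=brake
3. evDetect: (M_HOME) → mode=M_DROP action=drive_fwd
4. evError: (M_DROP) → mode=M_HOME action=open_gripper
5. evDone: (M_HOME) → mode=M_SCAN action=open_gripper
6. evDone: (M_SCAN) → mode=M_SCAN action=drive_stop
7. evError: (M_SCAN) → mode=M_DROP action=drive_fwd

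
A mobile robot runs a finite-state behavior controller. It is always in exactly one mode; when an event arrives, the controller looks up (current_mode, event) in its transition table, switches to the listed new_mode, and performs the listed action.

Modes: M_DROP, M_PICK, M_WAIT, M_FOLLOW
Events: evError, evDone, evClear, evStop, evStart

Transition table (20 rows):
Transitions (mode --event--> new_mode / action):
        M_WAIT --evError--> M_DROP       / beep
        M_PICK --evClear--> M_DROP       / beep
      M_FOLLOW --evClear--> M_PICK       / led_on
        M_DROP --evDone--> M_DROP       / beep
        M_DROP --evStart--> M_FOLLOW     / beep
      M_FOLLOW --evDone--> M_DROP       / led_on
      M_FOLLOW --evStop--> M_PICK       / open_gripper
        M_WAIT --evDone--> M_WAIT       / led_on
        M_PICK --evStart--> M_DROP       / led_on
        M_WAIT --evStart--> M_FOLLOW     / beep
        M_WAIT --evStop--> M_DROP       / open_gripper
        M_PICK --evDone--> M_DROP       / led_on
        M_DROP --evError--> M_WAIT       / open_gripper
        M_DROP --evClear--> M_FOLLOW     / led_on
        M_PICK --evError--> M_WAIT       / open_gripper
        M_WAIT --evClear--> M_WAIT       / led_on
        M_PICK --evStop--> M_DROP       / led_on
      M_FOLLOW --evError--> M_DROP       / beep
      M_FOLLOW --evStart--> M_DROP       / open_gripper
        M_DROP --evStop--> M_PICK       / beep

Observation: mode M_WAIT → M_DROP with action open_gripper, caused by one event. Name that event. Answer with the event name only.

evStop

try evError: (M_WAIT, evError) → (M_DROP, beep)
try evDone: (M_WAIT, evDone) → (M_WAIT, led_on)
try evClear: (M_WAIT, evClear) → (M_WAIT, led_on)
try evStop: (M_WAIT, evStop) → (M_DROP, open_gripper)  ← matches
try evStart: (M_WAIT, evStart) → (M_FOLLOW, beep)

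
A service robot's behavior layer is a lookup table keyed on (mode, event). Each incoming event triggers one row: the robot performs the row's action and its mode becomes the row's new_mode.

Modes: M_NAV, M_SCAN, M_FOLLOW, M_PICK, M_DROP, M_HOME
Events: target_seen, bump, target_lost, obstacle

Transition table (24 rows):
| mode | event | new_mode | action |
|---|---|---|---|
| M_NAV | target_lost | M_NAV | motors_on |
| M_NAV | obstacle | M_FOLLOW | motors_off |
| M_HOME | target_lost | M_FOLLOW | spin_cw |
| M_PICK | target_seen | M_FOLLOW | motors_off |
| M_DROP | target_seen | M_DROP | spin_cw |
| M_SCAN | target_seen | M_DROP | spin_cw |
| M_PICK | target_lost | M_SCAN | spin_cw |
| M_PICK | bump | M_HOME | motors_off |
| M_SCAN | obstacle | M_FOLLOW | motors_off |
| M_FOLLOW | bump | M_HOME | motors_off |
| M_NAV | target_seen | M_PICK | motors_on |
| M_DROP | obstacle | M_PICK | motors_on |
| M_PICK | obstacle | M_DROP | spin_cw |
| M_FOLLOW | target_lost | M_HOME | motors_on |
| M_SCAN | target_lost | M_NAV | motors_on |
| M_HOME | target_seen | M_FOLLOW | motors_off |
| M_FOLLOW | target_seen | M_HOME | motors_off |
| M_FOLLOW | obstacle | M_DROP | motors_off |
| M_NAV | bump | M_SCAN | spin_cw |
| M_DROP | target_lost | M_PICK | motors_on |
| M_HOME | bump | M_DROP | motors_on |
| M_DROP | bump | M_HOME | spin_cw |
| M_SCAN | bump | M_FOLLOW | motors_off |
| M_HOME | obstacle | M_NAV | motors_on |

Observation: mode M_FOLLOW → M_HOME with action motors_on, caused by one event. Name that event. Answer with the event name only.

target_lost

try target_seen: (M_FOLLOW, target_seen) → (M_HOME, motors_off)
try bump: (M_FOLLOW, bump) → (M_HOME, motors_off)
try target_lost: (M_FOLLOW, target_lost) → (M_HOME, motors_on)  ← matches
try obstacle: (M_FOLLOW, obstacle) → (M_DROP, motors_off)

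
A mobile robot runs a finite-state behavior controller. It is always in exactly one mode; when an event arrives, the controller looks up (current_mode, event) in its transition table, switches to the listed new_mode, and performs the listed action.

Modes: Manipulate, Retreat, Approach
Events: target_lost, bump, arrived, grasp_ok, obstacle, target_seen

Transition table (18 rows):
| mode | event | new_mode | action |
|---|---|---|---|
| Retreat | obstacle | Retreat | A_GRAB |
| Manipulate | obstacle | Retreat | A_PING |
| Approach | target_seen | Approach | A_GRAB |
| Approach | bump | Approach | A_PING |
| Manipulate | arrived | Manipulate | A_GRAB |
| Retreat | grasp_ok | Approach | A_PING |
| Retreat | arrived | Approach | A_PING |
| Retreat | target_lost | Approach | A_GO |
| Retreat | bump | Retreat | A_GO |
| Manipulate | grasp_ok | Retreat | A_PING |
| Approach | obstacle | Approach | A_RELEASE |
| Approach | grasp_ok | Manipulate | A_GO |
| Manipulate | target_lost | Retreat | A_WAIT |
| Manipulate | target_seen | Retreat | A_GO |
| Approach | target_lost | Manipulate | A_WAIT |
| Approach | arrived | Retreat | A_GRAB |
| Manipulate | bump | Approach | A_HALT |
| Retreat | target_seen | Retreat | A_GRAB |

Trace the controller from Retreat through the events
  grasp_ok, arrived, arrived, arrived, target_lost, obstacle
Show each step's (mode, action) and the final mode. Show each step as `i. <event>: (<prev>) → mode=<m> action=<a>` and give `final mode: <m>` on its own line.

1. grasp_ok: (Retreat) → mode=Approach action=A_PING
2. arrived: (Approach) → mode=Retreat action=A_GRAB
3. arrived: (Retreat) → mode=Approach action=A_PING
4. arrived: (Approach) → mode=Retreat action=A_GRAB
5. target_lost: (Retreat) → mode=Approach action=A_GO
6. obstacle: (Approach) → mode=Approach action=A_RELEASE

final mode: Approach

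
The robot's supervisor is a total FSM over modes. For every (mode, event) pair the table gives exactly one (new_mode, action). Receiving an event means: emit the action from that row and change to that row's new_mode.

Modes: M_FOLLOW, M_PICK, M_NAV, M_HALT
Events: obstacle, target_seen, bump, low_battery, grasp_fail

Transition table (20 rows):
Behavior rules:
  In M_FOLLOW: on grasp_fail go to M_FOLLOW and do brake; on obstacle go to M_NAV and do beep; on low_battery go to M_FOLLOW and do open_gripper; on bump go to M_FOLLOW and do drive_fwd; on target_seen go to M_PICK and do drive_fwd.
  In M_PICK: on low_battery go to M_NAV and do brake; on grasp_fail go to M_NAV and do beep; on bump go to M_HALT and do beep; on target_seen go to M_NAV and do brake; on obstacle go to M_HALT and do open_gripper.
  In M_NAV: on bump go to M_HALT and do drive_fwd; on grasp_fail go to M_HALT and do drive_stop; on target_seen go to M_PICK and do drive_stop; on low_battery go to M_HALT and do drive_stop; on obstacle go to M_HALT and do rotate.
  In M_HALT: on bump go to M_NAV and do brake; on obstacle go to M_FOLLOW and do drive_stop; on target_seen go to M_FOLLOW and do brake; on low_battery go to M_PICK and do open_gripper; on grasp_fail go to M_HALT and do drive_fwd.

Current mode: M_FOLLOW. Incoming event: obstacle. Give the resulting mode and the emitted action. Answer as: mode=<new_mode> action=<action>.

current mode = M_FOLLOW; filter table to that mode:
  (M_FOLLOW, grasp_fail) → (M_FOLLOW, brake)
  (M_FOLLOW, obstacle) → (M_NAV, beep)  ← event matches
  (M_FOLLOW, low_battery) → (M_FOLLOW, open_gripper)
  (M_FOLLOW, bump) → (M_FOLLOW, drive_fwd)
  (M_FOLLOW, target_seen) → (M_PICK, drive_fwd)
event = obstacle selects (M_NAV, beep)

mode=M_NAV action=beep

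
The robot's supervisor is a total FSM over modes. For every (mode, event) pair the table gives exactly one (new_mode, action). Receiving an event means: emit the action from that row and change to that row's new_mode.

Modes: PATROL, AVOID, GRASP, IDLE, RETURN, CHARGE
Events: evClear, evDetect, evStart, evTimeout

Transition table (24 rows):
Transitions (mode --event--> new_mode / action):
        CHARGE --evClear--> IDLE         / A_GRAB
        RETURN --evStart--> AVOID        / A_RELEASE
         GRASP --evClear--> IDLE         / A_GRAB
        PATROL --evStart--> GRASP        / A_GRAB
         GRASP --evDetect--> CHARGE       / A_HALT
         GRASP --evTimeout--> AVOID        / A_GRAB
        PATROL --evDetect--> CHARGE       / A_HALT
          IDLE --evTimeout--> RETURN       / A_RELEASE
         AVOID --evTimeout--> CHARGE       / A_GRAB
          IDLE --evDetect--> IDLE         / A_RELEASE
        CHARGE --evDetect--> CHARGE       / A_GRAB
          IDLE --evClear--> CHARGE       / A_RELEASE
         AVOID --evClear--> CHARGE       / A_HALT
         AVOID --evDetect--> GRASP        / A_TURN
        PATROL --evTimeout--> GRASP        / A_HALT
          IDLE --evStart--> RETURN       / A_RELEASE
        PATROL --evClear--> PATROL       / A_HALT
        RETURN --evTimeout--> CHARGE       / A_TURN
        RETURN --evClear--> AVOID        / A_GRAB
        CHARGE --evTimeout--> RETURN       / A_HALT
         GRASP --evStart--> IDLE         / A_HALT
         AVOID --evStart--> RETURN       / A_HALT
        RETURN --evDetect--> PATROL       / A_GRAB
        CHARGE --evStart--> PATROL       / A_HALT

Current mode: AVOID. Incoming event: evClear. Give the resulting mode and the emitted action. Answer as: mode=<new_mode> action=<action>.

mode=CHARGE action=A_HALT

current mode = AVOID; filter table to that mode:
  (AVOID, evTimeout) → (CHARGE, A_GRAB)
  (AVOID, evClear) → (CHARGE, A_HALT)  ← event matches
  (AVOID, evDetect) → (GRASP, A_TURN)
  (AVOID, evStart) → (RETURN, A_HALT)
event = evClear selects (CHARGE, A_HALT)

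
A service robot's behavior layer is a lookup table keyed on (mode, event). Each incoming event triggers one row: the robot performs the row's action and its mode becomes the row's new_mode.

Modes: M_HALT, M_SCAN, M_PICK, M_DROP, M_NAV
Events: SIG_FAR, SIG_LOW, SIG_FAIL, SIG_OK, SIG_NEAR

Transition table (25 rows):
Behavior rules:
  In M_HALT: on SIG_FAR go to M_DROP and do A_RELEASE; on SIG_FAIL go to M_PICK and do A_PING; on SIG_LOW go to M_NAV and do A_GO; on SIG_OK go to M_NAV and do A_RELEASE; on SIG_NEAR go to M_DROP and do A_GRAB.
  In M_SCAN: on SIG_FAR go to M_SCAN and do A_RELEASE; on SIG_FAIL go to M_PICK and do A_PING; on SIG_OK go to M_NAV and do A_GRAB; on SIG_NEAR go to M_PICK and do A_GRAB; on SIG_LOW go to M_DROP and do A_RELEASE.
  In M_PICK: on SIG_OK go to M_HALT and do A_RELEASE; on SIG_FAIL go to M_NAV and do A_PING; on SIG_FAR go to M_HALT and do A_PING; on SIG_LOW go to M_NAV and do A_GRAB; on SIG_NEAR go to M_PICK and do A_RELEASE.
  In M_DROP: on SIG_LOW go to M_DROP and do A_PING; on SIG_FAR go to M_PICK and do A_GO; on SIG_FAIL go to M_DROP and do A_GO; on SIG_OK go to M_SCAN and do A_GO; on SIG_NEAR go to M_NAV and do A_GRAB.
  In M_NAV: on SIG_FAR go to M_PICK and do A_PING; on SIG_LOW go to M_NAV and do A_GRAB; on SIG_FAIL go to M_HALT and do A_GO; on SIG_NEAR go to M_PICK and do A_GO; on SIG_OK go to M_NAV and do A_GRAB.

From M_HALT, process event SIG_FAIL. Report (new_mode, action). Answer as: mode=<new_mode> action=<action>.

current mode = M_HALT; filter table to that mode:
  (M_HALT, SIG_FAR) → (M_DROP, A_RELEASE)
  (M_HALT, SIG_FAIL) → (M_PICK, A_PING)  ← event matches
  (M_HALT, SIG_LOW) → (M_NAV, A_GO)
  (M_HALT, SIG_OK) → (M_NAV, A_RELEASE)
  (M_HALT, SIG_NEAR) → (M_DROP, A_GRAB)
event = SIG_FAIL selects (M_PICK, A_PING)

mode=M_PICK action=A_PING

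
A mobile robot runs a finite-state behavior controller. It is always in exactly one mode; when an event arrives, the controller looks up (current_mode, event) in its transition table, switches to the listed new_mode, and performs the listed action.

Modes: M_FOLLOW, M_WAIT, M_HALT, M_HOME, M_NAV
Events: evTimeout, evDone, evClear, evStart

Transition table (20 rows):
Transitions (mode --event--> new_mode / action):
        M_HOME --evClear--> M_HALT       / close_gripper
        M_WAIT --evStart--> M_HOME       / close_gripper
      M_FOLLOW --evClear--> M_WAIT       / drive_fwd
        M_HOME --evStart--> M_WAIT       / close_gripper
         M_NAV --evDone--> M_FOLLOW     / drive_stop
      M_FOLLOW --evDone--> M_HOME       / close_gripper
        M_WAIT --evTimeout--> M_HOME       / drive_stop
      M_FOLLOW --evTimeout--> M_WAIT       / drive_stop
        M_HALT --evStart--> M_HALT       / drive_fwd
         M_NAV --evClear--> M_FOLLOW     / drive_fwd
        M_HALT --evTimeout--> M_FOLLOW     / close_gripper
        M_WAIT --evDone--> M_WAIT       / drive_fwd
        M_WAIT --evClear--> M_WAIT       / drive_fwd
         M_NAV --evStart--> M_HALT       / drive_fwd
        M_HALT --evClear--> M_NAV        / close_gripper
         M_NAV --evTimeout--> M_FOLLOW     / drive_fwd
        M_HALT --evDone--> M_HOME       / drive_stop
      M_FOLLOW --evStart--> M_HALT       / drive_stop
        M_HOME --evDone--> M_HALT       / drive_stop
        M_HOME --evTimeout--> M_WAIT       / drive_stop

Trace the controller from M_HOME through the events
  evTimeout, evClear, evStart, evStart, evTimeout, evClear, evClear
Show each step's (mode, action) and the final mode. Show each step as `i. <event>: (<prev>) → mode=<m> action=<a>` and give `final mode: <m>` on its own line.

final mode: M_NAV

1. evTimeout: (M_HOME) → mode=M_WAIT action=drive_stop
2. evClear: (M_WAIT) → mode=M_WAIT action=drive_fwd
3. evStart: (M_WAIT) → mode=M_HOME action=close_gripper
4. evStart: (M_HOME) → mode=M_WAIT action=close_gripper
5. evTimeout: (M_WAIT) → mode=M_HOME action=drive_stop
6. evClear: (M_HOME) → mode=M_HALT action=close_gripper
7. evClear: (M_HALT) → mode=M_NAV action=close_gripper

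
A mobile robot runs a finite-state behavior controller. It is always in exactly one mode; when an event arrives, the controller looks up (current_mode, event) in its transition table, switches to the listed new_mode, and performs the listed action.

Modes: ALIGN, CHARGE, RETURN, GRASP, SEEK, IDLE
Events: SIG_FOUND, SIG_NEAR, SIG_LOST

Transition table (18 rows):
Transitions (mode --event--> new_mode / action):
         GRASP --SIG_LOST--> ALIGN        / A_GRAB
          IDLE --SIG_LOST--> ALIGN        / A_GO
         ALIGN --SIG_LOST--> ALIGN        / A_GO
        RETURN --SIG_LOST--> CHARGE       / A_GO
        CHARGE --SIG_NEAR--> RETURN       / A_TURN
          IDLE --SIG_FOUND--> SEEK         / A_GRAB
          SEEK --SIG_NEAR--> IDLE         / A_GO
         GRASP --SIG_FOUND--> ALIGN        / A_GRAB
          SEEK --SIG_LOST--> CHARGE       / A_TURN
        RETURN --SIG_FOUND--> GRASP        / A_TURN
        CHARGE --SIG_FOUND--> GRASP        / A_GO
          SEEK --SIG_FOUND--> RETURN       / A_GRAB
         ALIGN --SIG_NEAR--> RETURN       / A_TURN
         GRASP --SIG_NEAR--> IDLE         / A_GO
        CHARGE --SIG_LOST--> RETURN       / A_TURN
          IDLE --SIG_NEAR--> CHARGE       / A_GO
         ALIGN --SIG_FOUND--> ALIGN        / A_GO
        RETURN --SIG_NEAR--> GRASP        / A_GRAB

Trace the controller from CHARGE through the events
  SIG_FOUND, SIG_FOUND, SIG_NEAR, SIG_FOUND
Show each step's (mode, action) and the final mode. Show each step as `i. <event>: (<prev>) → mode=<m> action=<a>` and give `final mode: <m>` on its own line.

final mode: GRASP

1. SIG_FOUND: (CHARGE) → mode=GRASP action=A_GO
2. SIG_FOUND: (GRASP) → mode=ALIGN action=A_GRAB
3. SIG_NEAR: (ALIGN) → mode=RETURN action=A_TURN
4. SIG_FOUND: (RETURN) → mode=GRASP action=A_TURN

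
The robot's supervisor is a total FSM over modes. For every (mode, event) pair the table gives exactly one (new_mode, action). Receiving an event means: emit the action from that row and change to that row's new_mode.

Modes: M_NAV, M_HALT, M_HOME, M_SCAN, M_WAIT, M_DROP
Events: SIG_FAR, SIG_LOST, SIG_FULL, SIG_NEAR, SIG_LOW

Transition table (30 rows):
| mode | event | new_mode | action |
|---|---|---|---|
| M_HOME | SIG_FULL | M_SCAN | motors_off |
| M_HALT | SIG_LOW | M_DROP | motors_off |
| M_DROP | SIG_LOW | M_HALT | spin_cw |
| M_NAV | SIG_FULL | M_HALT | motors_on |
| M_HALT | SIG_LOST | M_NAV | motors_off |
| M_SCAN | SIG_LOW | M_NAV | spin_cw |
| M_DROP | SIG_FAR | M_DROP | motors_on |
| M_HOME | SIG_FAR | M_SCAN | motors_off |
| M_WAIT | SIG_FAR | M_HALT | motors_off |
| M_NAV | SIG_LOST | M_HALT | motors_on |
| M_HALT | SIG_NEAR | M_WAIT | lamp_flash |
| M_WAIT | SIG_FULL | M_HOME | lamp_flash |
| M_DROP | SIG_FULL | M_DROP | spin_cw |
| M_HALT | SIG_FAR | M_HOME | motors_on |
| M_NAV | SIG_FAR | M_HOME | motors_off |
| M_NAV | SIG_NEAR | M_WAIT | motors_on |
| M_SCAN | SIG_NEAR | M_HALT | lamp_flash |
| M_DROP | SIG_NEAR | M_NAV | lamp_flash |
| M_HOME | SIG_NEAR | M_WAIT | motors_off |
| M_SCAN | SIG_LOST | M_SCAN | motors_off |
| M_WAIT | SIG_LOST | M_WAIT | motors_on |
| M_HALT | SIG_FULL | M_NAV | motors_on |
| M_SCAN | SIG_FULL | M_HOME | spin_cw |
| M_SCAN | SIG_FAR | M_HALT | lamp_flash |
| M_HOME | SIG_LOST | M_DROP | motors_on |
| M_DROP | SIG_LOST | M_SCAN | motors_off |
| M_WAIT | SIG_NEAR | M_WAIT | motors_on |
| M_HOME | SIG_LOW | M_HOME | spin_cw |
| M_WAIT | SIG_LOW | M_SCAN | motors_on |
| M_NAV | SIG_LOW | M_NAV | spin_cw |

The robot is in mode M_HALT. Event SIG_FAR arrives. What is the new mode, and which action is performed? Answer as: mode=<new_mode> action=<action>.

current mode = M_HALT; filter table to that mode:
  (M_HALT, SIG_LOW) → (M_DROP, motors_off)
  (M_HALT, SIG_LOST) → (M_NAV, motors_off)
  (M_HALT, SIG_NEAR) → (M_WAIT, lamp_flash)
  (M_HALT, SIG_FAR) → (M_HOME, motors_on)  ← event matches
  (M_HALT, SIG_FULL) → (M_NAV, motors_on)
event = SIG_FAR selects (M_HOME, motors_on)

mode=M_HOME action=motors_on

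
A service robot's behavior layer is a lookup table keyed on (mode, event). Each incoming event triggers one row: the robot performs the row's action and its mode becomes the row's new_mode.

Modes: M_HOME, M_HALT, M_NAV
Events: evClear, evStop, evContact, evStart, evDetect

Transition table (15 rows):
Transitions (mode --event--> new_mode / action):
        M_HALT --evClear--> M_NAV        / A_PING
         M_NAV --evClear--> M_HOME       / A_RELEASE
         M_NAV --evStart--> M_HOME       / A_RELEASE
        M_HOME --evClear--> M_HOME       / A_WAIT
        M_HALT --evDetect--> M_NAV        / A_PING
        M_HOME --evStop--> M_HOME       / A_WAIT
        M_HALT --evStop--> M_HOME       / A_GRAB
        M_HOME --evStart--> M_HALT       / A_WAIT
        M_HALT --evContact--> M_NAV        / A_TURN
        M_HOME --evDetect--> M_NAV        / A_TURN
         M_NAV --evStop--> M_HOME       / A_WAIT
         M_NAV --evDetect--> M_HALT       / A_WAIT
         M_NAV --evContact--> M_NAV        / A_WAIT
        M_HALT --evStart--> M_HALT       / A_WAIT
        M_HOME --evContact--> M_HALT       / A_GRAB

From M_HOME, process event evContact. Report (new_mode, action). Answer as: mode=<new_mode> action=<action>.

current mode = M_HOME; filter table to that mode:
  (M_HOME, evClear) → (M_HOME, A_WAIT)
  (M_HOME, evStop) → (M_HOME, A_WAIT)
  (M_HOME, evStart) → (M_HALT, A_WAIT)
  (M_HOME, evDetect) → (M_NAV, A_TURN)
  (M_HOME, evContact) → (M_HALT, A_GRAB)  ← event matches
event = evContact selects (M_HALT, A_GRAB)

mode=M_HALT action=A_GRAB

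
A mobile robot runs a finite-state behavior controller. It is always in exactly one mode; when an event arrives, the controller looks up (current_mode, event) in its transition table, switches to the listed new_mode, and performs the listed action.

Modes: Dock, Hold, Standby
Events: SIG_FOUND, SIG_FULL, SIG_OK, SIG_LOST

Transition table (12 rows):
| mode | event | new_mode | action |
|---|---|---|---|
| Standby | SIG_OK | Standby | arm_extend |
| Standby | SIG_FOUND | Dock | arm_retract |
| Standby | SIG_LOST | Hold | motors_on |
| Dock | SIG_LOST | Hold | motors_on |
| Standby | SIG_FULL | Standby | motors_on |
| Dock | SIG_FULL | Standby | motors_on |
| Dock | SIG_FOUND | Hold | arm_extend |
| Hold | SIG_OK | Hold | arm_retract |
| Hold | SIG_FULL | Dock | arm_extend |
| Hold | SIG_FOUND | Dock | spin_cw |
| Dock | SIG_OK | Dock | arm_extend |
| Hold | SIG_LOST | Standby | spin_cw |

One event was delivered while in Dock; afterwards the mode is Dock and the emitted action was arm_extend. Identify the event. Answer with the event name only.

try SIG_FOUND: (Dock, SIG_FOUND) → (Hold, arm_extend)
try SIG_FULL: (Dock, SIG_FULL) → (Standby, motors_on)
try SIG_OK: (Dock, SIG_OK) → (Dock, arm_extend)  ← matches
try SIG_LOST: (Dock, SIG_LOST) → (Hold, motors_on)

SIG_OK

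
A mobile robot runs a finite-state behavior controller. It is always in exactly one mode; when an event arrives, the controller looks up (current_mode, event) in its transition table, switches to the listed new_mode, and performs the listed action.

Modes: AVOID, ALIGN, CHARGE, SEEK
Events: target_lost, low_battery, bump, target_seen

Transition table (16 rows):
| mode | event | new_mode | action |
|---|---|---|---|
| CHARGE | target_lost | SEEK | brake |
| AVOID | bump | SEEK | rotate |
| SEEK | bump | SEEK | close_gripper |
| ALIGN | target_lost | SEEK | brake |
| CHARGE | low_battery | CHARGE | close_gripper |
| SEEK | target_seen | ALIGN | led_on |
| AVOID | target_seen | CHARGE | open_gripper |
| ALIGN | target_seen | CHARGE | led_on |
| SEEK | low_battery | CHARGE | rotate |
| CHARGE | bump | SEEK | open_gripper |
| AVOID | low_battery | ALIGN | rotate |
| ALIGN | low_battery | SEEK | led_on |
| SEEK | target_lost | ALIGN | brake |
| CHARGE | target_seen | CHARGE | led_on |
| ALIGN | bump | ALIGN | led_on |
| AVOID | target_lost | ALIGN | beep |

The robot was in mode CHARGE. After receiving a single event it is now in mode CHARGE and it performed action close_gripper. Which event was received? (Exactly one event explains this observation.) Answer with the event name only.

try target_lost: (CHARGE, target_lost) → (SEEK, brake)
try low_battery: (CHARGE, low_battery) → (CHARGE, close_gripper)  ← matches
try bump: (CHARGE, bump) → (SEEK, open_gripper)
try target_seen: (CHARGE, target_seen) → (CHARGE, led_on)

low_battery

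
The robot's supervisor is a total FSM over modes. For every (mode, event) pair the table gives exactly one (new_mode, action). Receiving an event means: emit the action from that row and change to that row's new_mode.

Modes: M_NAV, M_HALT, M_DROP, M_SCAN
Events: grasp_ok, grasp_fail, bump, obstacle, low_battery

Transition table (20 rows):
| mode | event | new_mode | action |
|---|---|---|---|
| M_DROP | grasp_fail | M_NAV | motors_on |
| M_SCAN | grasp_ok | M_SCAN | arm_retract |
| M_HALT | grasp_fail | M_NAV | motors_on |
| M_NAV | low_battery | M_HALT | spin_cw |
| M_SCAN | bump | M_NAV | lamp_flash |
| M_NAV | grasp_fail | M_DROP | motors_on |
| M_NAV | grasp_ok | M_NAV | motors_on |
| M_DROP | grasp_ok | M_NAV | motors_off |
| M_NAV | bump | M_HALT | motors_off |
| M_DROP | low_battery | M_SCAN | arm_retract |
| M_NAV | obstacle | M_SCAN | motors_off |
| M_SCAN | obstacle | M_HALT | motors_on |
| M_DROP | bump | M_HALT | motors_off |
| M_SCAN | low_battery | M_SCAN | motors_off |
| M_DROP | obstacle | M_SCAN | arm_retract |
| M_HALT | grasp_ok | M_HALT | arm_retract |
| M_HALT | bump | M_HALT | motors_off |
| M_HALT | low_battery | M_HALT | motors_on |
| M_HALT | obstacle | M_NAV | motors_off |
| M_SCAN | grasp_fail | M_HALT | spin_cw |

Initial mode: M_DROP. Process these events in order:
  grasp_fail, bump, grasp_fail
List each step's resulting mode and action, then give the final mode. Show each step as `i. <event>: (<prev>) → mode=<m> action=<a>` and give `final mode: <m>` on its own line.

final mode: M_NAV

1. grasp_fail: (M_DROP) → mode=M_NAV action=motors_on
2. bump: (M_NAV) → mode=M_HALT action=motors_off
3. grasp_fail: (M_HALT) → mode=M_NAV action=motors_on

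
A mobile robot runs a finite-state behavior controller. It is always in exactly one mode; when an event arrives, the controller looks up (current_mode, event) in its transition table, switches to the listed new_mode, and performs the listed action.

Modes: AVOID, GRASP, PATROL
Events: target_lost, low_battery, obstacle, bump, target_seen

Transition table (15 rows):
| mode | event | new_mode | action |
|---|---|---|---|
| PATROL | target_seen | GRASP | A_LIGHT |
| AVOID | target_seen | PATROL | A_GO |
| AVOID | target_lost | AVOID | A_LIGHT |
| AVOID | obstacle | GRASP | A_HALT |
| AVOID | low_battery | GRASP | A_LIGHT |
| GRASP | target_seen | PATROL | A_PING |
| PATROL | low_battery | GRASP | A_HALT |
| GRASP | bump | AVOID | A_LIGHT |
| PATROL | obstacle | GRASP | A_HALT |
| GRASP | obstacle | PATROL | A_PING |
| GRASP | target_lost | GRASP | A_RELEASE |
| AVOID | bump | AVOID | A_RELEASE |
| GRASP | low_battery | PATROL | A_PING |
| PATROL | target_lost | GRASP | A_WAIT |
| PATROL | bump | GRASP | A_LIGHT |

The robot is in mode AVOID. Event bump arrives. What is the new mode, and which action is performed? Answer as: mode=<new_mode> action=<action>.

current mode = AVOID; filter table to that mode:
  (AVOID, target_seen) → (PATROL, A_GO)
  (AVOID, target_lost) → (AVOID, A_LIGHT)
  (AVOID, obstacle) → (GRASP, A_HALT)
  (AVOID, low_battery) → (GRASP, A_LIGHT)
  (AVOID, bump) → (AVOID, A_RELEASE)  ← event matches
event = bump selects (AVOID, A_RELEASE)

mode=AVOID action=A_RELEASE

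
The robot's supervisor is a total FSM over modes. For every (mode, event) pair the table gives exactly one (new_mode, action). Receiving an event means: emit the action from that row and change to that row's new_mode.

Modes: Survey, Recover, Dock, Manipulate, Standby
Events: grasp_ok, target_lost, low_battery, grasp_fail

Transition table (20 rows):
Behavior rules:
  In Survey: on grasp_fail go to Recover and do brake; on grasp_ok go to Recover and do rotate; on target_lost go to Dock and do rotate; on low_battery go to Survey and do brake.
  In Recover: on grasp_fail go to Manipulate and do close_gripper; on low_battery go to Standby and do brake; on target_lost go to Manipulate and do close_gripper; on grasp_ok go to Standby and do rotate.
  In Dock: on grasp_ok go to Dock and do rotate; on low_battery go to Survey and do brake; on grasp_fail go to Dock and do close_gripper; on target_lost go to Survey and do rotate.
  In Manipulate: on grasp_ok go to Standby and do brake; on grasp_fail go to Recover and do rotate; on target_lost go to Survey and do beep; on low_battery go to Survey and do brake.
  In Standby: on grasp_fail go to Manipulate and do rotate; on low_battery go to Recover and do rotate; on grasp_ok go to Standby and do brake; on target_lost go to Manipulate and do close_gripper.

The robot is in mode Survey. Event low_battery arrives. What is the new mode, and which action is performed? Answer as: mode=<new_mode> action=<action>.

current mode = Survey; filter table to that mode:
  (Survey, grasp_fail) → (Recover, brake)
  (Survey, grasp_ok) → (Recover, rotate)
  (Survey, target_lost) → (Dock, rotate)
  (Survey, low_battery) → (Survey, brake)  ← event matches
event = low_battery selects (Survey, brake)

mode=Survey action=brake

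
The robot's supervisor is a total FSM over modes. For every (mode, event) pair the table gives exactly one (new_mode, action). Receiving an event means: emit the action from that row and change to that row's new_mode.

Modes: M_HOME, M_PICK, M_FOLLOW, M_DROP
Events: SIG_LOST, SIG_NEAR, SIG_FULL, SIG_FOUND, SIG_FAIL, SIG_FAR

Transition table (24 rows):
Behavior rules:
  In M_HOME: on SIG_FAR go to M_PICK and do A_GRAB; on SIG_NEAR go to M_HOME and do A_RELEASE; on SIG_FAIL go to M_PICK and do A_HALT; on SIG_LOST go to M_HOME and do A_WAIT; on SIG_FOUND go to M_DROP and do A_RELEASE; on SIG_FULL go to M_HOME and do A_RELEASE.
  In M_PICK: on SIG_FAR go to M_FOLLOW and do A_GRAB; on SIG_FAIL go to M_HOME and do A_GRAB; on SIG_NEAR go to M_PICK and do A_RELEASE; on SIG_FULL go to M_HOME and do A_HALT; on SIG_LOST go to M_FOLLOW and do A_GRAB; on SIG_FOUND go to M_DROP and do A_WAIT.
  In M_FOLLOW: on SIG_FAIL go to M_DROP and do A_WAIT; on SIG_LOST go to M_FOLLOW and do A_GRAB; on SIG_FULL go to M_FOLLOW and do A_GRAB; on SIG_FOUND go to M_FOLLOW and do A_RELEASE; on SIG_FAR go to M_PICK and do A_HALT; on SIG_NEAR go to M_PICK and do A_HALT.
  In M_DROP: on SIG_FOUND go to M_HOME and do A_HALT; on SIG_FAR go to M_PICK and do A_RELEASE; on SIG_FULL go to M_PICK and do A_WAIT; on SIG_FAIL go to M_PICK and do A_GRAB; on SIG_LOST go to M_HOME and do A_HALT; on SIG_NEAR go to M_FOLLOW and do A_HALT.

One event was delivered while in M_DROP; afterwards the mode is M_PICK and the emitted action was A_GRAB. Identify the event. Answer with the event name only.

try SIG_LOST: (M_DROP, SIG_LOST) → (M_HOME, A_HALT)
try SIG_NEAR: (M_DROP, SIG_NEAR) → (M_FOLLOW, A_HALT)
try SIG_FULL: (M_DROP, SIG_FULL) → (M_PICK, A_WAIT)
try SIG_FOUND: (M_DROP, SIG_FOUND) → (M_HOME, A_HALT)
try SIG_FAIL: (M_DROP, SIG_FAIL) → (M_PICK, A_GRAB)  ← matches
try SIG_FAR: (M_DROP, SIG_FAR) → (M_PICK, A_RELEASE)

SIG_FAIL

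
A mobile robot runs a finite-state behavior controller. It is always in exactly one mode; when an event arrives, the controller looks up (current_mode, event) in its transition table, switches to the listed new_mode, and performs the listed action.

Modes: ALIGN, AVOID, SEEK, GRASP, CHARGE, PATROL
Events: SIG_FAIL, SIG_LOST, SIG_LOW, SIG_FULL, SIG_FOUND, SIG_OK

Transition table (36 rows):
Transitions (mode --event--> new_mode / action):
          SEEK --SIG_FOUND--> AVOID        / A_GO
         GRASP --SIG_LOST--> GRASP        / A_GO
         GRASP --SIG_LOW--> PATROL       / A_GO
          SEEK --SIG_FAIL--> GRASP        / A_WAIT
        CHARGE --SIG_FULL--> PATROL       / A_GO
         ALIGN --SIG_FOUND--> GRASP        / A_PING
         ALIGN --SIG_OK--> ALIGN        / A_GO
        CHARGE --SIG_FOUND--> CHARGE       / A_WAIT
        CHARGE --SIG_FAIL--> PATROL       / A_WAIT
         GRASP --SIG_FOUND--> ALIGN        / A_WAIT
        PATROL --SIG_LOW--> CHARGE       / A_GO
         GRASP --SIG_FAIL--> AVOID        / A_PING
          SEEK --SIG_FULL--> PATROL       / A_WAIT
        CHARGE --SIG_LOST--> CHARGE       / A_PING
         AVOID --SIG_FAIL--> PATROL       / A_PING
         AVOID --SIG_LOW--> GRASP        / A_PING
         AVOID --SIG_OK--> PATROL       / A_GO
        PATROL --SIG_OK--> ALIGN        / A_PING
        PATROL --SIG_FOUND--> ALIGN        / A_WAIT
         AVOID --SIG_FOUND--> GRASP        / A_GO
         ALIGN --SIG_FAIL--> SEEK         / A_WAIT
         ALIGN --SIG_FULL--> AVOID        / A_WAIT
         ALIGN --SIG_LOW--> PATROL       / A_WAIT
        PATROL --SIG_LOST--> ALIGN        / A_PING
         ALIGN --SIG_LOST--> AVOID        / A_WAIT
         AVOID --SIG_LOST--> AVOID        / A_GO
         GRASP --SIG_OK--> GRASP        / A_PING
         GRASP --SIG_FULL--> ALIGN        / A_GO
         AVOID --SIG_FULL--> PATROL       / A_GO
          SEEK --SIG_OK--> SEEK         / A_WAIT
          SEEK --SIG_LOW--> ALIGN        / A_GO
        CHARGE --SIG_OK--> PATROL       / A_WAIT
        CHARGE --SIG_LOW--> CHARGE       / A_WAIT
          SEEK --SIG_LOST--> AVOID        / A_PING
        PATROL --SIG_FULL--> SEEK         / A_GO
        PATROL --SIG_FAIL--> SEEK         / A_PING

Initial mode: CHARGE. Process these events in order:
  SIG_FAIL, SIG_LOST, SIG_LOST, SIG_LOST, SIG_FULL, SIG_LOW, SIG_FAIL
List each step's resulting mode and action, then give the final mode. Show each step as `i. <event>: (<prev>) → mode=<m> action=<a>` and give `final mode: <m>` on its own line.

final mode: PATROL

1. SIG_FAIL: (CHARGE) → mode=PATROL action=A_WAIT
2. SIG_LOST: (PATROL) → mode=ALIGN action=A_PING
3. SIG_LOST: (ALIGN) → mode=AVOID action=A_WAIT
4. SIG_LOST: (AVOID) → mode=AVOID action=A_GO
5. SIG_FULL: (AVOID) → mode=PATROL action=A_GO
6. SIG_LOW: (PATROL) → mode=CHARGE action=A_GO
7. SIG_FAIL: (CHARGE) → mode=PATROL action=A_WAIT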